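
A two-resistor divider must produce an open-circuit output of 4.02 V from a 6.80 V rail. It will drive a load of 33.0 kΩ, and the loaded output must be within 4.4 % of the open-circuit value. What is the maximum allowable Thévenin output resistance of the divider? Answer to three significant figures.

Loading drop = R_th/(R_th + R_L) ≤ 0.0440, so R_th ≤ R_L · ε/(1−ε) = 33.0 kΩ × 0.0440/0.9560 = 1.52 kΩ.
(Any R1, R2 with R2/(R1+R2) = 0.591 and R1‖R2 ≤ 1.52 kΩ will meet the spec.)

R_th ≤ 1.52 kΩ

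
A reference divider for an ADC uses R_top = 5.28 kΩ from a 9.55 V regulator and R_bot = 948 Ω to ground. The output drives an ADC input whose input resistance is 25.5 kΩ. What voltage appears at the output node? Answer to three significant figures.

V_out ≈ 1.41 V

The load sits in parallel with R_bot: R_bot‖R_L = (948 × 25500) / (948 + 25500) = 914.0 Ω.
V_out = 9.55 × 914.0 / (5280 + 914.0) = 9.55 × 914.0/6194 = 1.41 V.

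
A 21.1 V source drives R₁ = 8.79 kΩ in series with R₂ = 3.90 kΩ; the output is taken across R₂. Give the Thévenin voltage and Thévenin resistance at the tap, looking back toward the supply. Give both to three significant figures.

V_th is the open-circuit tap voltage: 21.1 × 3.90/(8.79 + 3.90) = 6.48 V.
With the supply zeroed, R₁ and R₂ appear in parallel from the tap: R_th = R₁‖R₂ = (8.79 × 3.90)/12.69 = 2.70 kΩ.

V_th = 6.48 V, R_th = 2.70 kΩ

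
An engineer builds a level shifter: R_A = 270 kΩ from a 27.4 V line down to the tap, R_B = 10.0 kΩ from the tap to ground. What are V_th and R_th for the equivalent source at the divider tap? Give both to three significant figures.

V_th is the open-circuit tap voltage: 27.4 × 10.0/(270 + 10.0) = 0.979 V.
With the supply zeroed, R_A and R_B appear in parallel from the tap: R_th = R_A‖R_B = (270 × 10.0)/280.0 = 9.64 kΩ.

V_th = 0.979 V, R_th = 9.64 kΩ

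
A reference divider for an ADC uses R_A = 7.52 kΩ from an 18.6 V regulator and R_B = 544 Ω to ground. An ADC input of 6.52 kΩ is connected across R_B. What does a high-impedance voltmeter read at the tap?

V_out ≈ 1.16 V

The load sits in parallel with R_B: R_B‖R_L = (544 × 6520) / (544 + 6520) = 502.1 Ω.
V_out = 18.6 × 502.1 / (7520 + 502.1) = 18.6 × 502.1/8022 = 1.16 V.
(Unloaded it would have been 1.25 V.)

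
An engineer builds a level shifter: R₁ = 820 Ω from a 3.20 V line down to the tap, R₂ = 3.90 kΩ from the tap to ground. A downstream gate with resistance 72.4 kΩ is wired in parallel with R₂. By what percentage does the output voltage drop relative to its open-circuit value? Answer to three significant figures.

The divider's output (Thévenin) resistance is R₁‖R₂ = 677.5 Ω.
Fractional drop under load = R_th/(R_th + R_L) = 677.5 / (677.5 + 72400) = 0.009272.
So the output falls by 0.927 %.

0.927 %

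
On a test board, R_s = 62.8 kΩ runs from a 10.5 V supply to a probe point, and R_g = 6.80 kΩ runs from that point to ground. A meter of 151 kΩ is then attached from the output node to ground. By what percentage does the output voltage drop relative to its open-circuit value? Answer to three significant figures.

The divider's output (Thévenin) resistance is R_s‖R_g = 6.136 kΩ.
Fractional drop under load = R_th/(R_th + R_L) = 6.136 / (6.136 + 151) = 0.03905.
So the output falls by 3.90 %.

3.90 %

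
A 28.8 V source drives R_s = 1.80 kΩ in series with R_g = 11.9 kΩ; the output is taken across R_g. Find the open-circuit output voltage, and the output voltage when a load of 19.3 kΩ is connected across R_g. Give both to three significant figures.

Unloaded: 25.0 V; loaded: 23.1 V

Open-circuit: V = 28.8 × 11.9/(1.80 + 11.9) = 25.0 V.
With the load, R_g becomes R_g‖R_L = 7.361 kΩ, so V = 28.8 × 7.361/9.161 = 23.1 V.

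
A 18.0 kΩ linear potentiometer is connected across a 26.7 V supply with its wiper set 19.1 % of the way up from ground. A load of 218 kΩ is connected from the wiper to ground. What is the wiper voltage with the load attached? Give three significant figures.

V ≈ 5.04 V

The wiper splits the pot into (1−α)R = 14.56 kΩ above and αR = 3.438 kΩ below.
Lower section ‖ load = 3.385 kΩ.
V_wiper = 26.7 × 3.385/(14.56 + 3.385) = 5.04 V.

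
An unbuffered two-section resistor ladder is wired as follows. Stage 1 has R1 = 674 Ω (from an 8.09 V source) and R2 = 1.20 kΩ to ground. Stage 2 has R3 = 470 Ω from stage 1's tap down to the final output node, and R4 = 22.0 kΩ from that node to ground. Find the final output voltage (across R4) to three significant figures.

V_out ≈ 4.98 V

Stage 2 presents R3+R4 = 22470 Ω as a load on stage 1's tap.
Stage 1's lower leg becomes R2‖(R3+R4) = 1139 Ω, so V_mid = 8.09 × 1139/1813 = 5.083 V.
Stage 2 is itself unloaded: V_out = V_mid × R4/(R3+R4) = 5.083 × 22000/22470 = 4.98 V.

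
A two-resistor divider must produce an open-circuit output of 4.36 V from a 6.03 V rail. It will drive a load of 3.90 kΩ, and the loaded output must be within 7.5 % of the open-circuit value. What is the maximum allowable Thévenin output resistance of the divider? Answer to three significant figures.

Loading drop = R_th/(R_th + R_L) ≤ 0.0750, so R_th ≤ R_L · ε/(1−ε) = 3.90 kΩ × 0.0750/0.9250 = 316 Ω.

R_th ≤ 316 Ω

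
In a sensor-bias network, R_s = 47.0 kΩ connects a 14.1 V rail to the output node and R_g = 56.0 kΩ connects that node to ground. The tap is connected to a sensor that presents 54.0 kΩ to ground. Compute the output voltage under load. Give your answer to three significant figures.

The load sits in parallel with R_g: R_g‖R_L = (56.0 × 54.0) / (56.0 + 54.0) = 27.49 kΩ.
V_out = 14.1 × 27.49 / (47.0 + 27.49) = 14.1 × 27.49/74.49 = 5.20 V.

V_out ≈ 5.20 V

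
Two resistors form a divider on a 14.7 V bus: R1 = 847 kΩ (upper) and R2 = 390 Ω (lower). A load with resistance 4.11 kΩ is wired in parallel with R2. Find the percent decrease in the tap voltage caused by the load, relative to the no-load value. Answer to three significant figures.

8.66 %

Unloaded V = 14.7 × 390/847400 = 0.0067655 V.
Loaded: R2‖R_L = 356.2 Ω, giving V = 14.7 × 356.2/847400 = 0.0061794 V.
Drop = (0.0067655 − 0.0061794) / 0.0067655 = 8.66 %.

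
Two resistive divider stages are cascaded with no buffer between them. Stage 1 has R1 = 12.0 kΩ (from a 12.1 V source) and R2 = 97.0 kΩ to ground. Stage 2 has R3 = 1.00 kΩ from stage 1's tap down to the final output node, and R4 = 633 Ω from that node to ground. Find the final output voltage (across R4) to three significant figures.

Stage 2 presents R3+R4 = 1633 Ω as a load on stage 1's tap.
Stage 1's lower leg becomes R2‖(R3+R4) = 1606 Ω, so V_mid = 12.1 × 1606/13610 = 1.428 V.
Stage 2 is itself unloaded: V_out = V_mid × R4/(R3+R4) = 1.428 × 633/1633 = 0.554 V.

V_out ≈ 0.554 V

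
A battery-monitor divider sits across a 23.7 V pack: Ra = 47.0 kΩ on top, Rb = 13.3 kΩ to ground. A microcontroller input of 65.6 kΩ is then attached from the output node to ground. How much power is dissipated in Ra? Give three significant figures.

Total resistance from the source is Ra + (Rb‖R_L) = 58.06 kΩ, so I = 23.7/58.06 kΩ = 0.4082 mA.
P = I²·Ra = (0.4082 mA)² × 47.0 kΩ = 7.83 mW.

P ≈ 7.83 mW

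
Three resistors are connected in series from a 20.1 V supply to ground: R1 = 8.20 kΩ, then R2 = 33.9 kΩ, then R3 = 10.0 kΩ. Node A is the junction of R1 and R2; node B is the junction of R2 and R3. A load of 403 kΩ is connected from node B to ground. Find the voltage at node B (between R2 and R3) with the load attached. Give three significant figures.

At node B, R3 is in parallel with the load: R3‖R_L = 9.758 kΩ.
Below node A the resistance is R2 + (R3‖R_L) = 43.66 kΩ, so V_A = 20.1 × 43.66/51.86 = 16.92 V.
Then V_B = V_A × (R3‖R_L)/(R2 + R3‖R_L) = 16.92 × 9.758/43.66 = 3.78 V.

V ≈ 3.78 V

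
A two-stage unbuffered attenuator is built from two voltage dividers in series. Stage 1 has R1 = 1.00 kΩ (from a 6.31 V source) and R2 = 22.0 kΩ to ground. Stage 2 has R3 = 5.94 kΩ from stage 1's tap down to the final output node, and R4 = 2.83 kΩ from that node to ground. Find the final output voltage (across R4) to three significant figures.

Stage 2 presents R3+R4 = 8.770 kΩ as a load on stage 1's tap.
Stage 1's lower leg becomes R2‖(R3+R4) = 6.270 kΩ, so V_mid = 6.31 × 6.270/7.270 = 5.442 V.
Stage 2 is itself unloaded: V_out = V_mid × R4/(R3+R4) = 5.442 × 2.83/8.770 = 1.76 V.

V_out ≈ 1.76 V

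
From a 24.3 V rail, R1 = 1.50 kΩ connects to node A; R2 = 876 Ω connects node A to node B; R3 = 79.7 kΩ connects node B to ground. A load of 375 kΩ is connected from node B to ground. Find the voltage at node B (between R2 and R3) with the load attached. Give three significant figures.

V ≈ 23.5 V

At node B, R3 is in parallel with the load: R3‖R_L = 65730 Ω.
Below node A the resistance is R2 + (R3‖R_L) = 66610 Ω, so V_A = 24.3 × 66610/68110 = 23.76 V.
Then V_B = V_A × (R3‖R_L)/(R2 + R3‖R_L) = 23.76 × 65730/66610 = 23.5 V.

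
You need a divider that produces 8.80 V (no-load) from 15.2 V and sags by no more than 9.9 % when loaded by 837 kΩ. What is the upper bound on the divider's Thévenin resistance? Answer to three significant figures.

Loading drop = R_th/(R_th + R_L) ≤ 0.0990, so R_th ≤ R_L · ε/(1−ε) = 837 kΩ × 0.0990/0.9010 = 92.0 kΩ.
(Any R1, R2 with R2/(R1+R2) = 0.579 and R1‖R2 ≤ 92.0 kΩ will meet the spec.)

R_th ≤ 92.0 kΩ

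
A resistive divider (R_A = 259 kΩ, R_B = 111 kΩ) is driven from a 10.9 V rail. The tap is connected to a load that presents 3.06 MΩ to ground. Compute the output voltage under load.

V_out ≈ 3.19 V

The load sits in parallel with R_B: R_B‖R_L = (111 × 3060) / (111 + 3060) = 107.1 kΩ.
V_out = 10.9 × 107.1 / (259 + 107.1) = 10.9 × 107.1/366.1 = 3.19 V.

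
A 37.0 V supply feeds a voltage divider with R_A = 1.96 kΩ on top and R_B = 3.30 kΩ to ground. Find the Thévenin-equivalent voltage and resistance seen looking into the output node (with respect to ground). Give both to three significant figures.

V_th is the open-circuit tap voltage: 37.0 × 3.30/(1.96 + 3.30) = 23.2 V.
With the supply zeroed, R_A and R_B appear in parallel from the tap: R_th = R_A‖R_B = (1.96 × 3.30)/5.260 = 1.23 kΩ.

V_th = 23.2 V, R_th = 1.23 kΩ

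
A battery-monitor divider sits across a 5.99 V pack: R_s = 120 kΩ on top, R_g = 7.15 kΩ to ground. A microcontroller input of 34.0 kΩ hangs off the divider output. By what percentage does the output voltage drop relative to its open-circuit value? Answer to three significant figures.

16.6 %

The divider's output (Thévenin) resistance is R_s‖R_g = 6.748 kΩ.
Fractional drop under load = R_th/(R_th + R_L) = 6.748 / (6.748 + 34.0) = 0.1656.
So the output falls by 16.6 %.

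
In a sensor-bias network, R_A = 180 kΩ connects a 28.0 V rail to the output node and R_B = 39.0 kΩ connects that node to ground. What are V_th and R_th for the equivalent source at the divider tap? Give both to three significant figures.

V_th is the open-circuit tap voltage: 28.0 × 39.0/(180 + 39.0) = 4.99 V.
With the supply zeroed, R_A and R_B appear in parallel from the tap: R_th = R_A‖R_B = (180 × 39.0)/219.0 = 32.1 kΩ.

V_th = 4.99 V, R_th = 32.1 kΩ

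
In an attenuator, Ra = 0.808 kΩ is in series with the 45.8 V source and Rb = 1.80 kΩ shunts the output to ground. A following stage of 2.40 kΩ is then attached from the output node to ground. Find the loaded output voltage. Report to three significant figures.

V_out ≈ 25.7 V

The load sits in parallel with Rb: Rb‖R_L = (1800 × 2400) / (1800 + 2400) = 1029 Ω.
V_out = 45.8 × 1029 / (808 + 1029) = 45.8 × 1029/1837 = 25.7 V.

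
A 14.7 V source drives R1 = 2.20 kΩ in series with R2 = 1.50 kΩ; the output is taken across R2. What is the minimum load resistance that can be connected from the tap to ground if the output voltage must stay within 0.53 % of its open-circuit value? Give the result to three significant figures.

R_L(min) ≈ 167 kΩ

Output resistance R_th = R1‖R2 = (2200 × 1500)/3700 = 891.9 Ω.
The fractional drop is R_th/(R_th + R_L); requiring this ≤ 0.00530 gives R_L ≥ R_th(1/0.00530 − 1) = 891.9 × 187.7 = 167 kΩ.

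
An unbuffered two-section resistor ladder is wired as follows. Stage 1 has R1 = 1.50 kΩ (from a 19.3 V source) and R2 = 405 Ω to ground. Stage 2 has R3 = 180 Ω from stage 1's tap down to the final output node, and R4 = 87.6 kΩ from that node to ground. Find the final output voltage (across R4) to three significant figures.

V_out ≈ 4.08 V

Stage 2 presents R3+R4 = 87780 Ω as a load on stage 1's tap.
Stage 1's lower leg becomes R2‖(R3+R4) = 403.1 Ω, so V_mid = 19.3 × 403.1/1903 = 4.088 V.
Stage 2 is itself unloaded: V_out = V_mid × R4/(R3+R4) = 4.088 × 87600/87780 = 4.08 V.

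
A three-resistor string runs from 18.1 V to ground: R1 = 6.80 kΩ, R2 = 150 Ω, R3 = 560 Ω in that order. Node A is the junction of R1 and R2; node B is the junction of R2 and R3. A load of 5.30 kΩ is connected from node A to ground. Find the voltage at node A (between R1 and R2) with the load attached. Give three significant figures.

Below node A the series string R2+R3 = 710.0 Ω sits in parallel with the 5300 Ω load: 626.1 Ω.
V_A = 18.1 × 626.1/(6800 + 626.1) = 1.53 V.

V ≈ 1.53 V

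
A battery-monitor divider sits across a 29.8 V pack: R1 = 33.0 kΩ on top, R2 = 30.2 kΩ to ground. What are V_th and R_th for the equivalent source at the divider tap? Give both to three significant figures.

V_th = 14.2 V, R_th = 15.8 kΩ

V_th is the open-circuit tap voltage: 29.8 × 30.2/(33.0 + 30.2) = 14.2 V.
With the supply zeroed, R1 and R2 appear in parallel from the tap: R_th = R1‖R2 = (33.0 × 30.2)/63.20 = 15.8 kΩ.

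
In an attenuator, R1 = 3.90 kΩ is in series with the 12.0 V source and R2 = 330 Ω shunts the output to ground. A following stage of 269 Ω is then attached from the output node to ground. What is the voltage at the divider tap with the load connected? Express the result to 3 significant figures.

The load sits in parallel with R2: R2‖R_L = (330 × 269) / (330 + 269) = 148.2 Ω.
V_out = 12.0 × 148.2 / (3900 + 148.2) = 12.0 × 148.2/4048 = 0.439 V.
(Unloaded it would have been 0.936 V.)

V_out ≈ 0.439 V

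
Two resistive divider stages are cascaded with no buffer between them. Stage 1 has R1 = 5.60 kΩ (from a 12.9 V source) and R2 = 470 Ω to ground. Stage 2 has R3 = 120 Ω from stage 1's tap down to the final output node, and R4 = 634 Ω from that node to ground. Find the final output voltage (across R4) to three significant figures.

Stage 2 presents R3+R4 = 754.0 Ω as a load on stage 1's tap.
Stage 1's lower leg becomes R2‖(R3+R4) = 289.5 Ω, so V_mid = 12.9 × 289.5/5890 = 0.6342 V.
Stage 2 is itself unloaded: V_out = V_mid × R4/(R3+R4) = 0.6342 × 634/754.0 = 0.533 V.

V_out ≈ 0.533 V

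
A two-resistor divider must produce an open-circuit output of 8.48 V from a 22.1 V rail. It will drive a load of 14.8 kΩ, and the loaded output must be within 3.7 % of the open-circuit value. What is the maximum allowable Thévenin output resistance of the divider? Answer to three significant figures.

Loading drop = R_th/(R_th + R_L) ≤ 0.0370, so R_th ≤ R_L · ε/(1−ε) = 14.8 kΩ × 0.0370/0.9630 = 569 Ω.
(Any R1, R2 with R2/(R1+R2) = 0.384 and R1‖R2 ≤ 569 Ω will meet the spec.)

R_th ≤ 569 Ω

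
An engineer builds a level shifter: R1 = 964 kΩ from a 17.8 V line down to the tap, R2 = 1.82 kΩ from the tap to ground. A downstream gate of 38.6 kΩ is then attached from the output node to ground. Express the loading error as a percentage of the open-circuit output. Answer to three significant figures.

4.49 %

The divider's output (Thévenin) resistance is R1‖R2 = 1.817 kΩ.
Fractional drop under load = R_th/(R_th + R_L) = 1.817 / (1.817 + 38.6) = 0.04495.
So the output falls by 4.49 %.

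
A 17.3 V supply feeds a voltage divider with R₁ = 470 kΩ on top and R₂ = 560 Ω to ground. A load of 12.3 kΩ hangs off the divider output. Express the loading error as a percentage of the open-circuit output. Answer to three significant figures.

The divider's output (Thévenin) resistance is R₁‖R₂ = 559.3 Ω.
Fractional drop under load = R_th/(R_th + R_L) = 559.3 / (559.3 + 12300) = 0.04350.
So the output falls by 4.35 %.

4.35 %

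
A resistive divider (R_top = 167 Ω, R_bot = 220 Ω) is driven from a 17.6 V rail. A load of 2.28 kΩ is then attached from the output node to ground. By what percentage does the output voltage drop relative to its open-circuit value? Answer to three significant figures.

The divider's output (Thévenin) resistance is R_top‖R_bot = 94.94 Ω.
Fractional drop under load = R_th/(R_th + R_L) = 94.94 / (94.94 + 2280) = 0.03997.
So the output falls by 4.00 %.

4.00 %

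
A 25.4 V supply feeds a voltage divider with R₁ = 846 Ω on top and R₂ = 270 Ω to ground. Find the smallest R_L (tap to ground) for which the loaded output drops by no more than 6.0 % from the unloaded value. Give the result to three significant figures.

R_L(min) ≈ 3.21 kΩ

Output resistance R_th = R₁‖R₂ = (846 × 270)/1116 = 204.7 Ω.
The fractional drop is R_th/(R_th + R_L); requiring this ≤ 0.0600 gives R_L ≥ R_th(1/0.0600 − 1) = 204.7 × 15.67 = 3.21 kΩ.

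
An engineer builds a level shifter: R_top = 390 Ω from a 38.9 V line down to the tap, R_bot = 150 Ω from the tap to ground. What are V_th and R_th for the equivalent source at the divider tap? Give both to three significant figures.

V_th is the open-circuit tap voltage: 38.9 × 150/(390 + 150) = 10.8 V.
With the supply zeroed, R_top and R_bot appear in parallel from the tap: R_th = R_top‖R_bot = (390 × 150)/540.0 = 108 Ω.

V_th = 10.8 V, R_th = 108 Ω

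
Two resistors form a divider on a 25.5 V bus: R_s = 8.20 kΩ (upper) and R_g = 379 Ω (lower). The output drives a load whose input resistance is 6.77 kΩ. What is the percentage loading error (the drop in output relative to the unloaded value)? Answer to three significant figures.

The divider's output (Thévenin) resistance is R_s‖R_g = 362.3 Ω.
Fractional drop under load = R_th/(R_th + R_L) = 362.3 / (362.3 + 6770) = 0.05079.
So the output falls by 5.08 %.

5.08 %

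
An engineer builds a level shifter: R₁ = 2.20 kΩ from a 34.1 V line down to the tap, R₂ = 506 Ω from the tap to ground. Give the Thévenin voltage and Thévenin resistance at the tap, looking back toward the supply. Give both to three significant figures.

V_th is the open-circuit tap voltage: 34.1 × 506/(2200 + 506) = 6.38 V.
With the supply zeroed, R₁ and R₂ appear in parallel from the tap: R_th = R₁‖R₂ = (2200 × 506)/2706 = 411 Ω.

V_th = 6.38 V, R_th = 411 Ω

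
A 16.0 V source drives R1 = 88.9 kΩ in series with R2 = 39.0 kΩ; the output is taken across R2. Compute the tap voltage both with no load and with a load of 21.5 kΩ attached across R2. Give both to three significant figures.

Open-circuit: V = 16.0 × 39.0/(88.9 + 39.0) = 4.88 V.
With the load, R2 becomes R2‖R_L = 13.86 kΩ, so V = 16.0 × 13.86/102.8 = 2.16 V.

Unloaded: 4.88 V; loaded: 2.16 V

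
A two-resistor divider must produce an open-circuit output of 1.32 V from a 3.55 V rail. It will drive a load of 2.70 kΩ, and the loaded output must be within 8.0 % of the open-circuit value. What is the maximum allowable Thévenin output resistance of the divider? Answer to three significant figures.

Loading drop = R_th/(R_th + R_L) ≤ 0.0800, so R_th ≤ R_L · ε/(1−ε) = 2.70 kΩ × 0.0800/0.9200 = 235 Ω.
(Any R1, R2 with R2/(R1+R2) = 0.372 and R1‖R2 ≤ 235 Ω will meet the spec.)

R_th ≤ 235 Ω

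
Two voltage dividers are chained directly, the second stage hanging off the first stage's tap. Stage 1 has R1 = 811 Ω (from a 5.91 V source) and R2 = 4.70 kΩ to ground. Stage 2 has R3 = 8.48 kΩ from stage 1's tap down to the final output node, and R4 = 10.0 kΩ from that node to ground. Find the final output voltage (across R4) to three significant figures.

V_out ≈ 2.63 V

Stage 2 presents R3+R4 = 18480 Ω as a load on stage 1's tap.
Stage 1's lower leg becomes R2‖(R3+R4) = 3747 Ω, so V_mid = 5.91 × 3747/4558 = 4.858 V.
Stage 2 is itself unloaded: V_out = V_mid × R4/(R3+R4) = 4.858 × 10000/18480 = 2.63 V.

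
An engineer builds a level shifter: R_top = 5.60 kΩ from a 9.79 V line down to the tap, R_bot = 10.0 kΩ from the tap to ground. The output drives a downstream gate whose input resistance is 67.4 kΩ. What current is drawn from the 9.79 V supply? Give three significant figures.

R_bot‖R_L = 8.708 kΩ, so the source sees R_top + R_bot‖R_L = 14.31 kΩ.
I = 9.79 V / 14.31 kΩ = 0.684 mA.

I ≈ 0.684 mA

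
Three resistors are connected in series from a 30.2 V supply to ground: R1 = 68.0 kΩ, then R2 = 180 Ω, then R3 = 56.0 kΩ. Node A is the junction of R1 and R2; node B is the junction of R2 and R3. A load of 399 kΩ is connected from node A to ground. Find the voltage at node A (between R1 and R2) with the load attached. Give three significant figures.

Below node A the series string R2+R3 = 56180 Ω sits in parallel with the 399000 Ω load: 49250 Ω.
V_A = 30.2 × 49250/(68000 + 49250) = 12.7 V.

V ≈ 12.7 V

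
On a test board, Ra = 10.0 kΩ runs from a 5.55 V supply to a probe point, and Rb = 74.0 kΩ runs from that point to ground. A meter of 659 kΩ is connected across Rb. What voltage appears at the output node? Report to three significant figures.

V_out ≈ 4.82 V

The load sits in parallel with Rb: Rb‖R_L = (74.0 × 659) / (74.0 + 659) = 66.53 kΩ.
V_out = 5.55 × 66.53 / (10.0 + 66.53) = 5.55 × 66.53/76.53 = 4.82 V.
(Unloaded it would have been 4.89 V.)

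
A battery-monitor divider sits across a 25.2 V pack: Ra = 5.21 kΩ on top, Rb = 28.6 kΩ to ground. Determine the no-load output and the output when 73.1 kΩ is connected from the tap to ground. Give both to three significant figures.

Open-circuit: V = 25.2 × 28.6/(5.21 + 28.6) = 21.3 V.
With the load, Rb becomes Rb‖R_L = 20.56 kΩ, so V = 25.2 × 20.56/25.77 = 20.1 V.

Unloaded: 21.3 V; loaded: 20.1 V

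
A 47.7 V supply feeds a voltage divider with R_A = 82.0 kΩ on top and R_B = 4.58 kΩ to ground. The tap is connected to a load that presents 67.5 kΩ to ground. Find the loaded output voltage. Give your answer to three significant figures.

V_out ≈ 2.37 V

The load sits in parallel with R_B: R_B‖R_L = (4.58 × 67.5) / (4.58 + 67.5) = 4.289 kΩ.
V_out = 47.7 × 4.289 / (82.0 + 4.289) = 47.7 × 4.289/86.29 = 2.37 V.
(Unloaded it would have been 2.52 V.)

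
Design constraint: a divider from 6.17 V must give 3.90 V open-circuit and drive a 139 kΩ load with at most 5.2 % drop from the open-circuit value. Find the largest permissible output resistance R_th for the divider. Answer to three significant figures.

R_th ≤ 7.62 kΩ

Loading drop = R_th/(R_th + R_L) ≤ 0.0520, so R_th ≤ R_L · ε/(1−ε) = 139 kΩ × 0.0520/0.9480 = 7.62 kΩ.
(Any R1, R2 with R2/(R1+R2) = 0.632 and R1‖R2 ≤ 7.62 kΩ will meet the spec.)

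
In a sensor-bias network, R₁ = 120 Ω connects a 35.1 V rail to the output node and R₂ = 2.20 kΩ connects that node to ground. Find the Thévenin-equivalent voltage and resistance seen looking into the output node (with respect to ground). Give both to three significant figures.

V_th is the open-circuit tap voltage: 35.1 × 2200/(120 + 2200) = 33.3 V.
With the supply zeroed, R₁ and R₂ appear in parallel from the tap: R_th = R₁‖R₂ = (120 × 2200)/2320 = 114 Ω.

V_th = 33.3 V, R_th = 114 Ω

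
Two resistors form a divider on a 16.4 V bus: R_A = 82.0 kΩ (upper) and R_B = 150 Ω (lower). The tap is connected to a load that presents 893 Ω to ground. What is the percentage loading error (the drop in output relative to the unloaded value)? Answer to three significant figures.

14.4 %

The divider's output (Thévenin) resistance is R_A‖R_B = 149.7 Ω.
Fractional drop under load = R_th/(R_th + R_L) = 149.7 / (149.7 + 893) = 0.1436.
So the output falls by 14.4 %.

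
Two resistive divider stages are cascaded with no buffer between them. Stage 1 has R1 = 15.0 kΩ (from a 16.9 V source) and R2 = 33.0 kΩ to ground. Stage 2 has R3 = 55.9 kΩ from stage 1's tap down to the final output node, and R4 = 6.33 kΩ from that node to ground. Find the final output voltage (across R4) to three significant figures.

Stage 2 presents R3+R4 = 62.23 kΩ as a load on stage 1's tap.
Stage 1's lower leg becomes R2‖(R3+R4) = 21.56 kΩ, so V_mid = 16.9 × 21.56/36.56 = 9.967 V.
Stage 2 is itself unloaded: V_out = V_mid × R4/(R3+R4) = 9.967 × 6.33/62.23 = 1.01 V.

V_out ≈ 1.01 V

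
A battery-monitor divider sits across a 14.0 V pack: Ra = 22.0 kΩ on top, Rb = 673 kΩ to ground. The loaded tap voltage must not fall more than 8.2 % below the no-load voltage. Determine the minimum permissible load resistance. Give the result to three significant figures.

Output resistance R_th = Ra‖Rb = (22.0 × 673)/695.0 = 21.30 kΩ.
The fractional drop is R_th/(R_th + R_L); requiring this ≤ 0.0820 gives R_L ≥ R_th(1/0.0820 − 1) = 21.30 × 11.20 = 238 kΩ.

R_L(min) ≈ 238 kΩ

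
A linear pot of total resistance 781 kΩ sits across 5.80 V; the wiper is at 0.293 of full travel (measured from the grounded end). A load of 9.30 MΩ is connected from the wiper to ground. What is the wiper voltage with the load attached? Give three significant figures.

The wiper splits the pot into (1−α)R = 552.2 kΩ above and αR = 228.8 kΩ below.
Lower section ‖ load = 223.3 kΩ.
V_wiper = 5.80 × 223.3/(552.2 + 223.3) = 1.67 V.

V ≈ 1.67 V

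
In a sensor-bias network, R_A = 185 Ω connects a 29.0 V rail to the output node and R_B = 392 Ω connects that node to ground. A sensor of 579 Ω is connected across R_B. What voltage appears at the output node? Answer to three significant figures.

V_out ≈ 16.2 V

The load sits in parallel with R_B: R_B‖R_L = (392 × 579) / (392 + 579) = 233.7 Ω.
V_out = 29.0 × 233.7 / (185 + 233.7) = 29.0 × 233.7/418.7 = 16.2 V.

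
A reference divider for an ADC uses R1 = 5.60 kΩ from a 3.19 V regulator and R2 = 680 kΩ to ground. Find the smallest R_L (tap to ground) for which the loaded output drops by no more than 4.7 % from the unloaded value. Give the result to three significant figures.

R_L(min) ≈ 113 kΩ

Output resistance R_th = R1‖R2 = (5.60 × 680)/685.6 = 5.554 kΩ.
The fractional drop is R_th/(R_th + R_L); requiring this ≤ 0.0470 gives R_L ≥ R_th(1/0.0470 − 1) = 5.554 × 20.28 = 113 kΩ.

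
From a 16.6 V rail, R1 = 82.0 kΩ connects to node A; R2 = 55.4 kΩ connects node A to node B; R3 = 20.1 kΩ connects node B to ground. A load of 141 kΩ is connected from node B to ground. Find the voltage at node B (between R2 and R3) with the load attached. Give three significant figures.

At node B, R3 is in parallel with the load: R3‖R_L = 17.59 kΩ.
Below node A the resistance is R2 + (R3‖R_L) = 72.99 kΩ, so V_A = 16.6 × 72.99/155.0 = 7.818 V.
Then V_B = V_A × (R3‖R_L)/(R2 + R3‖R_L) = 7.818 × 17.59/72.99 = 1.88 V.

V ≈ 1.88 V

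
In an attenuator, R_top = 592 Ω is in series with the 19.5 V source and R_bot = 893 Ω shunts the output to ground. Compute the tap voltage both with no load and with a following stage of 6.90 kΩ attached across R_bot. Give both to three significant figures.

Unloaded: 11.7 V; loaded: 11.2 V

Open-circuit: V = 19.5 × 893/(592 + 893) = 11.7 V.
With the load, R_bot becomes R_bot‖R_L = 790.7 Ω, so V = 19.5 × 790.7/1383 = 11.2 V.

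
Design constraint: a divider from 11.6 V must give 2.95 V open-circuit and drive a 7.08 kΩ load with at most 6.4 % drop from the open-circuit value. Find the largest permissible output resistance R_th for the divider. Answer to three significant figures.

R_th ≤ 484 Ω

Loading drop = R_th/(R_th + R_L) ≤ 0.0640, so R_th ≤ R_L · ε/(1−ε) = 7.08 kΩ × 0.0640/0.9360 = 484 Ω.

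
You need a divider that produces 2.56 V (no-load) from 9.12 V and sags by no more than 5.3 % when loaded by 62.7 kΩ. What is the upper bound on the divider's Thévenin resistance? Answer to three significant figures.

R_th ≤ 3.51 kΩ

Loading drop = R_th/(R_th + R_L) ≤ 0.0530, so R_th ≤ R_L · ε/(1−ε) = 62.7 kΩ × 0.0530/0.9470 = 3.51 kΩ.
(Any R1, R2 with R2/(R1+R2) = 0.281 and R1‖R2 ≤ 3.51 kΩ will meet the spec.)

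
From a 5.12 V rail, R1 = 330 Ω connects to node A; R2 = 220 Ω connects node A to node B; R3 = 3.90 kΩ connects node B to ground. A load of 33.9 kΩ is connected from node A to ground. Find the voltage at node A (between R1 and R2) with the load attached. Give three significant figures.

Below node A the series string R2+R3 = 4120 Ω sits in parallel with the 33900 Ω load: 3674 Ω.
V_A = 5.12 × 3674/(330 + 3674) = 4.70 V.

V ≈ 4.70 V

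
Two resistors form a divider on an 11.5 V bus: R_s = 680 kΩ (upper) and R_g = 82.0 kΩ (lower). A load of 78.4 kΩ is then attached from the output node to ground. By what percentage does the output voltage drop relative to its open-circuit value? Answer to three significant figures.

Unloaded V = 11.5 × 82.0/762.0 = 1.238 V.
Loaded: R_g‖R_L = 40.08 kΩ, giving V = 11.5 × 40.08/720.1 = 0.6401 V.
Drop = (1.238 − 0.6401) / 1.238 = 48.3 %.

48.3 %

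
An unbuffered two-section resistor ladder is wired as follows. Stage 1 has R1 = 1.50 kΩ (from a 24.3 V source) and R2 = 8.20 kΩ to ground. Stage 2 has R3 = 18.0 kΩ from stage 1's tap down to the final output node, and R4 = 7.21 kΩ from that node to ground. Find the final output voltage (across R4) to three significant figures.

Stage 2 presents R3+R4 = 25.21 kΩ as a load on stage 1's tap.
Stage 1's lower leg becomes R2‖(R3+R4) = 6.187 kΩ, so V_mid = 24.3 × 6.187/7.687 = 19.56 V.
Stage 2 is itself unloaded: V_out = V_mid × R4/(R3+R4) = 19.56 × 7.21/25.21 = 5.59 V.

V_out ≈ 5.59 V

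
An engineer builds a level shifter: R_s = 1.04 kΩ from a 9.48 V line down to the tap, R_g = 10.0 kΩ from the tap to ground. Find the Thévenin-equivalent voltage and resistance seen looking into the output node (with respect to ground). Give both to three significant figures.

V_th = 8.59 V, R_th = 942 Ω

V_th is the open-circuit tap voltage: 9.48 × 10.0/(1.04 + 10.0) = 8.59 V.
With the supply zeroed, R_s and R_g appear in parallel from the tap: R_th = R_s‖R_g = (1.04 × 10.0)/11.04 = 942 Ω.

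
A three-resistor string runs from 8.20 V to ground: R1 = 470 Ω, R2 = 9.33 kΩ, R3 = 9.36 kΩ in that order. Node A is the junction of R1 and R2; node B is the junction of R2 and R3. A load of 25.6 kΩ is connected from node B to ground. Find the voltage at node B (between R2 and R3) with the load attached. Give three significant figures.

V ≈ 3.37 V

At node B, R3 is in parallel with the load: R3‖R_L = 6854 Ω.
Below node A the resistance is R2 + (R3‖R_L) = 16180 Ω, so V_A = 8.20 × 16180/16650 = 7.969 V.
Then V_B = V_A × (R3‖R_L)/(R2 + R3‖R_L) = 7.969 × 6854/16180 = 3.37 V.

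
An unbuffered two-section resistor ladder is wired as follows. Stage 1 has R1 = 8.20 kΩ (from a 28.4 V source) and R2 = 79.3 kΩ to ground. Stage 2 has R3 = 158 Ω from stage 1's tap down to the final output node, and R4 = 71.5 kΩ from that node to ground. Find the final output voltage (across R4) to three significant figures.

Stage 2 presents R3+R4 = 71660 Ω as a load on stage 1's tap.
Stage 1's lower leg becomes R2‖(R3+R4) = 37640 Ω, so V_mid = 28.4 × 37640/45840 = 23.32 V.
Stage 2 is itself unloaded: V_out = V_mid × R4/(R3+R4) = 23.32 × 71500/71660 = 23.3 V.

V_out ≈ 23.3 V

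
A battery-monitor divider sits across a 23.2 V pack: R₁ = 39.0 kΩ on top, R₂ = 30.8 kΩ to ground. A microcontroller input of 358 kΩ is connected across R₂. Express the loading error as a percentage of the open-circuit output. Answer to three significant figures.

The divider's output (Thévenin) resistance is R₁‖R₂ = 17.21 kΩ.
Fractional drop under load = R_th/(R_th + R_L) = 17.21 / (17.21 + 358) = 0.04587.
So the output falls by 4.59 %.

4.59 %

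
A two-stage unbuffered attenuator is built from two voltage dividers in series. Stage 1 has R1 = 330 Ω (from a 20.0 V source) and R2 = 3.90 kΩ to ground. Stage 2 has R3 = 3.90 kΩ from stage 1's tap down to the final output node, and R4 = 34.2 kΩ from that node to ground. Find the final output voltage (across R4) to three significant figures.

Stage 2 presents R3+R4 = 38100 Ω as a load on stage 1's tap.
Stage 1's lower leg becomes R2‖(R3+R4) = 3538 Ω, so V_mid = 20.0 × 3538/3868 = 18.29 V.
Stage 2 is itself unloaded: V_out = V_mid × R4/(R3+R4) = 18.29 × 34200/38100 = 16.4 V.

V_out ≈ 16.4 V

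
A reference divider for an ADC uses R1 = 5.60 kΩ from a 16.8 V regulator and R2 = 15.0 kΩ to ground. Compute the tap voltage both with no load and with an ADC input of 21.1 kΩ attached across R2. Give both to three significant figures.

Unloaded: 12.2 V; loaded: 10.3 V

Open-circuit: V = 16.8 × 15.0/(5.60 + 15.0) = 12.2 V.
With the load, R2 becomes R2‖R_L = 8.767 kΩ, so V = 16.8 × 8.767/14.37 = 10.3 V.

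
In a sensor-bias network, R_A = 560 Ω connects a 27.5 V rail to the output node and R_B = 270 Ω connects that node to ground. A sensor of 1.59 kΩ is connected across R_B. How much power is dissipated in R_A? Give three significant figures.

Total resistance from the source is R_A + (R_B‖R_L) = 790.8 Ω, so I = 27.5/790.8 Ω = 34.77 mA.
P = I²·R_A = (34.77 mA)² × 560 Ω = 677 mW.

P ≈ 677 mW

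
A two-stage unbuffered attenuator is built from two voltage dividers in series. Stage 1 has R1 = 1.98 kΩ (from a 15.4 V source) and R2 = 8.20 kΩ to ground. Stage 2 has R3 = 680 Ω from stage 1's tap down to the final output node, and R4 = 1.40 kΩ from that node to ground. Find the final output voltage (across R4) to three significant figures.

V_out ≈ 4.73 V

Stage 2 presents R3+R4 = 2080 Ω as a load on stage 1's tap.
Stage 1's lower leg becomes R2‖(R3+R4) = 1659 Ω, so V_mid = 15.4 × 1659/3639 = 7.021 V.
Stage 2 is itself unloaded: V_out = V_mid × R4/(R3+R4) = 7.021 × 1400/2080 = 4.73 V.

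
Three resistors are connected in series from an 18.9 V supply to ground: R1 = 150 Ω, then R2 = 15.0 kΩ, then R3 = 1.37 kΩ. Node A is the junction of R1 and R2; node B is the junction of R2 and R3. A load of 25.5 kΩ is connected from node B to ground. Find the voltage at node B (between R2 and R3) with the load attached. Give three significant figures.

V ≈ 1.49 V

At node B, R3 is in parallel with the load: R3‖R_L = 1300 Ω.
Below node A the resistance is R2 + (R3‖R_L) = 16300 Ω, so V_A = 18.9 × 16300/16450 = 18.73 V.
Then V_B = V_A × (R3‖R_L)/(R2 + R3‖R_L) = 18.73 × 1300/16300 = 1.49 V.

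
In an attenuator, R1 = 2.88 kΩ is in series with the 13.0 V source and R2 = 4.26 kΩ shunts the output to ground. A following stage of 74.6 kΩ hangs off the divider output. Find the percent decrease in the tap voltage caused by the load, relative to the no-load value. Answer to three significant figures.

2.25 %

The divider's output (Thévenin) resistance is R1‖R2 = 1.718 kΩ.
Fractional drop under load = R_th/(R_th + R_L) = 1.718 / (1.718 + 74.6) = 0.02252.
So the output falls by 2.25 %.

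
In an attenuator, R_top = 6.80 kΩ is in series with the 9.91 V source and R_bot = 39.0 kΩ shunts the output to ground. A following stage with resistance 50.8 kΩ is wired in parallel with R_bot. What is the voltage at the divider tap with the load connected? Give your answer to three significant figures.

The load sits in parallel with R_bot: R_bot‖R_L = (39.0 × 50.8) / (39.0 + 50.8) = 22.06 kΩ.
V_out = 9.91 × 22.06 / (6.80 + 22.06) = 9.91 × 22.06/28.86 = 7.58 V.

V_out ≈ 7.58 V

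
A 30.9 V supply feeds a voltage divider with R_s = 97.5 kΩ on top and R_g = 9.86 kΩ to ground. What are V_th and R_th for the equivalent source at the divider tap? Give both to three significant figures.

V_th = 2.84 V, R_th = 8.95 kΩ

V_th is the open-circuit tap voltage: 30.9 × 9.86/(97.5 + 9.86) = 2.84 V.
With the supply zeroed, R_s and R_g appear in parallel from the tap: R_th = R_s‖R_g = (97.5 × 9.86)/107.4 = 8.95 kΩ.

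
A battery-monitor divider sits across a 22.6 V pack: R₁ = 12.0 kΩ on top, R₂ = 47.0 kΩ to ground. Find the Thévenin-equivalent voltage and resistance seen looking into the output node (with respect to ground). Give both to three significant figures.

V_th = 18.0 V, R_th = 9.56 kΩ

V_th is the open-circuit tap voltage: 22.6 × 47.0/(12.0 + 47.0) = 18.0 V.
With the supply zeroed, R₁ and R₂ appear in parallel from the tap: R_th = R₁‖R₂ = (12.0 × 47.0)/59.00 = 9.56 kΩ.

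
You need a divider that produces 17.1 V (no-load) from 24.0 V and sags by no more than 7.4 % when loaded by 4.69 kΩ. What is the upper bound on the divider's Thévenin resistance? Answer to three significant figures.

Loading drop = R_th/(R_th + R_L) ≤ 0.0740, so R_th ≤ R_L · ε/(1−ε) = 4.69 kΩ × 0.0740/0.9260 = 375 Ω.
(Any R1, R2 with R2/(R1+R2) = 0.713 and R1‖R2 ≤ 375 Ω will meet the spec.)

R_th ≤ 375 Ω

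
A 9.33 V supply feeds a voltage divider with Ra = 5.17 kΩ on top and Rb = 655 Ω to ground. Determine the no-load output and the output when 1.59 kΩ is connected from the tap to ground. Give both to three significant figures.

Unloaded: 1.05 V; loaded: 0.768 V

Open-circuit: V = 9.33 × 655/(5170 + 655) = 1.05 V.
With the load, Rb becomes Rb‖R_L = 463.9 Ω, so V = 9.33 × 463.9/5634 = 0.768 V.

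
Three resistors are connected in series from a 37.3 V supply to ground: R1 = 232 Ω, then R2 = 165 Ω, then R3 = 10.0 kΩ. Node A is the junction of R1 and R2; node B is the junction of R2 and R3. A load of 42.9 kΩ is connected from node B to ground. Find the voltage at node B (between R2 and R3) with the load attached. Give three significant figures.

V ≈ 35.6 V

At node B, R3 is in parallel with the load: R3‖R_L = 8110 Ω.
Below node A the resistance is R2 + (R3‖R_L) = 8275 Ω, so V_A = 37.3 × 8275/8507 = 36.28 V.
Then V_B = V_A × (R3‖R_L)/(R2 + R3‖R_L) = 36.28 × 8110/8275 = 35.6 V.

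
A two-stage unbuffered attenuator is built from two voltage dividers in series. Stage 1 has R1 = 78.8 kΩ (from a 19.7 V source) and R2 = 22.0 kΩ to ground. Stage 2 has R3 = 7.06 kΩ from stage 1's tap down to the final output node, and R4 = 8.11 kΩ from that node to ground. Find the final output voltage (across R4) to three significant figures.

V_out ≈ 1.08 V

Stage 2 presents R3+R4 = 15.17 kΩ as a load on stage 1's tap.
Stage 1's lower leg becomes R2‖(R3+R4) = 8.979 kΩ, so V_mid = 19.7 × 8.979/87.78 = 2.015 V.
Stage 2 is itself unloaded: V_out = V_mid × R4/(R3+R4) = 2.015 × 8.11/15.17 = 1.08 V.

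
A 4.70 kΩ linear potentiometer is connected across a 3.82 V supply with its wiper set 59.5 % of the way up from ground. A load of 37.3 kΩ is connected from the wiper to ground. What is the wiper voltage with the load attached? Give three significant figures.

The wiper splits the pot into (1−α)R = 1.904 kΩ above and αR = 2.796 kΩ below.
Lower section ‖ load = 2.601 kΩ.
V_wiper = 3.82 × 2.601/(1.904 + 2.601) = 2.21 V.

V ≈ 2.21 V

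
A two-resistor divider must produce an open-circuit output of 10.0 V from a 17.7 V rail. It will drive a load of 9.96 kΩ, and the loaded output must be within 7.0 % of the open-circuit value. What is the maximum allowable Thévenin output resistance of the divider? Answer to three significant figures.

R_th ≤ 750 Ω

Loading drop = R_th/(R_th + R_L) ≤ 0.0700, so R_th ≤ R_L · ε/(1−ε) = 9.96 kΩ × 0.0700/0.9300 = 750 Ω.
(Any R1, R2 with R2/(R1+R2) = 0.565 and R1‖R2 ≤ 750 Ω will meet the spec.)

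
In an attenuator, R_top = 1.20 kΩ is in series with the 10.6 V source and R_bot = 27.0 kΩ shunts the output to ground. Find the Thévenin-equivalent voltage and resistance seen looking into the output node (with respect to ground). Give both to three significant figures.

V_th is the open-circuit tap voltage: 10.6 × 27.0/(1.20 + 27.0) = 10.1 V.
With the supply zeroed, R_top and R_bot appear in parallel from the tap: R_th = R_top‖R_bot = (1.20 × 27.0)/28.20 = 1.15 kΩ.

V_th = 10.1 V, R_th = 1.15 kΩ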